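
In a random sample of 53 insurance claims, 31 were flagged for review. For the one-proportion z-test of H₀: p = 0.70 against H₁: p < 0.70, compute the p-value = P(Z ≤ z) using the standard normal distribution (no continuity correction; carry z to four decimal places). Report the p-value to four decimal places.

p̂ = 31/53 = 0.58491.
SE₀ = √(0.70·0.30/53) = 0.062947.
z = (p̂ − p₀)/SE = (31/53 − 0.70)/0.062947 ≈ -1.8284.
From the standard normal, P(Z ≤ z) = 0.0337.

p-value = 0.0337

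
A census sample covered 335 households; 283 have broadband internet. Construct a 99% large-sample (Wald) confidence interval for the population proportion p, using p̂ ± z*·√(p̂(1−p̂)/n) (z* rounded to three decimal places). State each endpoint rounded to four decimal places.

With x = 283 successes in n = 335, p̂ = 0.84478.
SE = √(p̂(1−p̂)/n) = √(0.131129/335) = 0.019785.
The 99% critical value is z* = 2.576.
Margin = 2.576·0.019785 = 0.05097.
So the interval runs from 0.7938 to 0.8957.

(0.7938, 0.8957)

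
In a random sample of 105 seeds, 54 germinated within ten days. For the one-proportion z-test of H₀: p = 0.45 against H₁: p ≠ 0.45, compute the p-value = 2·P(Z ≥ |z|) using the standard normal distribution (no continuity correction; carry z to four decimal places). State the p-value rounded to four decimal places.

p̂ = 54/105 = 0.51429.
Under H₀, SE = √(p₀(1−p₀)/n) = √(0.45·0.55/105) = √0.002357143 = 0.048550.
Test statistic (full precision, shown to 4 dp): z = (54/105 − 0.45)/SE₀ ≈ 1.3241.
p-value = 2·P(Z ≥ |z|) with z = 1.3241 → 0.1855.

p-value = 0.1855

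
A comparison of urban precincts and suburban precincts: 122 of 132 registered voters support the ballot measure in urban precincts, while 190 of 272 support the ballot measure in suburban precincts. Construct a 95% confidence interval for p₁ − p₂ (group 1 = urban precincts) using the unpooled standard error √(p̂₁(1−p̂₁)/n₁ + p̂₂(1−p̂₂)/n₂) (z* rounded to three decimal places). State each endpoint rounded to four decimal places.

(0.1549, 0.2965)

p̂₁ = 0.92424, p̂₂ = 0.69853, so the observed difference is 0.22571.
Unpooled SE = √(p̂₁(1−p̂₁)/n₁ + p̂₂(1−p̂₂)/n₂) = √(0.000530442 + 0.000774214) = 0.036120.
The 95% critical value is z* = 1.960. Margin of error = 0.07080.
So the interval runs from 0.1549 to 0.2965.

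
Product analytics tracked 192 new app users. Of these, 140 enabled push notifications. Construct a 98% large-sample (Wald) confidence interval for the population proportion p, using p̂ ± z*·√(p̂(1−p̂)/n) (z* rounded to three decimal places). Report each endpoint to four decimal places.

The sample proportion is 140/192 = 0.72917.
SE = √(p̂(1−p̂)/n) = √(0.197483/192) = 0.032071.
z* = 2.326 at the 98% level.
Margin of error: 2.326 × 0.032071 = 0.07460.
Interval: 0.72917 ± 0.07460 → (0.6546, 0.8038).

(0.6546, 0.8038)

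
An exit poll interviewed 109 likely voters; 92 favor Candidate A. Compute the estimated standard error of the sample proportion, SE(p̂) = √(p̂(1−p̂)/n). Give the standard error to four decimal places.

Sample proportion p̂ = 92/109 = 0.84404.
p̂(1−p̂) = 0.131636.
SE = √(0.131636/109) = √0.001207670 = 0.0348.

SE = 0.0348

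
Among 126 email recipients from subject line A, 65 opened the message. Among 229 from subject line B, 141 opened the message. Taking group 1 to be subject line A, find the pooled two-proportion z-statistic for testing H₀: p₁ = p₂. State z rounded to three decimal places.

z = -1.824

Sample proportions: p̂₁ = 65/126 = 0.51587 and p̂₂ = 141/229 = 0.61572.
Pooled p̂ = (65+141)/(126+229) = 206/355 = 0.58028.
Pooled SE = √[0.2435549·0.01230332] ≈ 0.054741.
z = (p̂₁ − p̂₂)/SE = (0.51587 − 0.61572)/0.054741 = -0.09985/0.054741 = -1.824.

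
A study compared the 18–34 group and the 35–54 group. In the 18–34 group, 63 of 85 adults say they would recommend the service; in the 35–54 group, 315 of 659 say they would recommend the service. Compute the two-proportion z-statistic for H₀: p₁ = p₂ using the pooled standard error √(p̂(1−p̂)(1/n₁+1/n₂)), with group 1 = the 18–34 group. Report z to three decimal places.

p̂₁ = 63/85 = 0.74118, p̂₂ = 315/659 = 0.47800.
Pooled p̂ = (63+315)/(85+659) = 378/744 = 0.50806.
Pooled SE = √[0.2499350·0.01328216] ≈ 0.057617.
z = (p̂₁ − p̂₂)/SE = (0.74118 − 0.47800)/0.057617 = 0.26318/0.057617 = 4.568.

z = 4.568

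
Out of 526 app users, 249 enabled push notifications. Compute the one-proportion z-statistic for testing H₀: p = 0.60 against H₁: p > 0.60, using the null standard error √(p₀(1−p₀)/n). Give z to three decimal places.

z = -5.928

The sample proportion is 249/526 = 0.47338.
Null standard error: √(0.60·0.40/526) = √0.000456274 = 0.021361.
z = (p̂ − p₀)/SE = (0.47338 − 0.60)/0.021361 = -5.928.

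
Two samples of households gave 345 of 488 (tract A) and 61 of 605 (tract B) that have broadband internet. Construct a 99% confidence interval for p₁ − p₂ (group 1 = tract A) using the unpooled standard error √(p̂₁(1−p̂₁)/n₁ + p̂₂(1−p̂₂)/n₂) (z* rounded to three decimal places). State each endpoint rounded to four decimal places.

p̂₁ = 345/488 = 0.70697, p̂₂ = 61/605 = 0.10083; p̂₁ − p̂₂ = 0.60614.
Unpooled SE = √(p̂₁(1−p̂₁)/n₁ + p̂₂(1−p̂₂)/n₂) = √(0.000424518 + 0.000149852) = 0.023966.
The 99% critical value is z* = 2.576. Margin of error = 0.06174.
Interval: 0.60614 ± 0.06174 → (0.5444, 0.6679).

(0.5444, 0.6679)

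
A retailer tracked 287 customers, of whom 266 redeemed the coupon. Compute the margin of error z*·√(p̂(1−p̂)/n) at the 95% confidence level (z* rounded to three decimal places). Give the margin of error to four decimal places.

p̂ = 266/287 = 0.92683.
SE = √(p̂(1−p̂)/n) = √(0.067817/287) = 0.015372.
The 95% critical value is z* = 1.960.
ME = 1.960·0.015372 = 0.0301.

ME = 0.0301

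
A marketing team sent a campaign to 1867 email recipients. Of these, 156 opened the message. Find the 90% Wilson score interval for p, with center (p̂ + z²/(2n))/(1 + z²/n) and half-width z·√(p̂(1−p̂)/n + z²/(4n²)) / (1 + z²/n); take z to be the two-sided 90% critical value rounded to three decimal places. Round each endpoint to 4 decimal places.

p̂ = 156/1867 = 0.08356; z = 1.645, so z² = 2.706025.
1 + z²/n = 1.001449.
Adjusted center: (0.08356 + z²/(2n))/1.001449 = 0.08416.
Radicand: p̂(1−p̂)/n + z²/(4n²) = 0.000041015 + 0.000000194 = 0.000041209.
Half-width = z·√(radicand)/denom = 1.645·0.006419/1.001449 = 0.01054.
CI: 0.08416 ± 0.01054 = (0.0736, 0.0947).

(0.0736, 0.0947)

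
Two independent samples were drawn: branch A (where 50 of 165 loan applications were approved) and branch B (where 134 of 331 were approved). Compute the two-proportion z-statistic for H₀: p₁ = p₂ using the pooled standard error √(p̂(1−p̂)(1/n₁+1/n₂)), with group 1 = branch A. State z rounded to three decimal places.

Sample proportions: p̂₁ = 50/165 = 0.30303 and p̂₂ = 134/331 = 0.40483.
Pooling: p̂ = 184/496 = 0.37097.
SE = √[p̂(1−p̂)(1/n₁+1/n₂)] = √[0.37097·0.62903·(1/165+1/331)] ≈ 0.046035.
z = -0.10180/0.046035 = -2.211.

z = -2.211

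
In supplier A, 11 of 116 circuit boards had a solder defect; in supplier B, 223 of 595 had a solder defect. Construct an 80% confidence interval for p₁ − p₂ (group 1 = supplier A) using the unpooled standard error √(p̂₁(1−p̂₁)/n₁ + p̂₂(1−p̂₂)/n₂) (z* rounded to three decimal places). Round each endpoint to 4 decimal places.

(-0.3231, -0.2368)

p̂₁ = 11/116 = 0.09483, p̂₂ = 223/595 = 0.37479; p̂₁ − p̂₂ = -0.27996.
SE = √(0.000739960 + 0.000393819) = √0.001133779 = 0.033672.
For 80% confidence, z* = 1.282. Margin of error = 0.04317.
Interval: -0.27996 ± 0.04317 → (-0.3231, -0.2368).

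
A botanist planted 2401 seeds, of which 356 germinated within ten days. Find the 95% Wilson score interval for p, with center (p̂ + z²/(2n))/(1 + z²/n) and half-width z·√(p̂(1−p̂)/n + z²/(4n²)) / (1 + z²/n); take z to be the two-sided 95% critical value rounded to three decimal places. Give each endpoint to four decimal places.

(0.1346, 0.1630)

Here p̂ = 356/2401 = 0.14827 and z = 1.960 (z² = 3.841600).
Denominator 1 + z²/n = 1 + 3.841600/2401 = 1.001600.
Adjusted center: (0.14827 + z²/(2n))/1.001600 = 0.14883.
Radicand: p̂(1−p̂)/n + z²/(4n²) = 0.000052598 + 0.000000167 = 0.000052765.
Half-width = z·√(radicand)/denom = 1.960·0.007264/1.001600 = 0.01421.
Interval: 0.14883 ± 0.01421 → (0.1346, 0.1630).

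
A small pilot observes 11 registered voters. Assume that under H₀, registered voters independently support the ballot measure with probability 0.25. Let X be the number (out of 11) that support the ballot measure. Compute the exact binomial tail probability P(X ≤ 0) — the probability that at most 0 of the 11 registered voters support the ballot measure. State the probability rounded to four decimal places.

P = 0.0422

X is binomial with n = 11 and p = 0.25.
P(X ≤ 0) = C(11,0)·0.25^0·0.75^11.
= 0.042235 = 0.0422.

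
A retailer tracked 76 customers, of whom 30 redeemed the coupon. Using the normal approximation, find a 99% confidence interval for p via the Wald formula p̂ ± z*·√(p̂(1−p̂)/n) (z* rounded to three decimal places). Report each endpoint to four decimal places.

Sample proportion p̂ = 30/76 = 0.39474.
SE(p̂) = √(0.39474·0.60526/76) = 0.056069.
For 99% confidence, z* = 2.576.
Margin of error: 2.576 × 0.056069 = 0.14443.
CI: 0.39474 ± 0.14443 = (0.2503, 0.5392).

(0.2503, 0.5392)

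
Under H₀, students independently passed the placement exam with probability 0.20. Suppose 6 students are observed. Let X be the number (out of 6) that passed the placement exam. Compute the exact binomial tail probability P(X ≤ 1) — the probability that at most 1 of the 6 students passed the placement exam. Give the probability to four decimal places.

X is binomial with n = 6 and p = 0.20.
P(X ≤ 1) = C(6,0)·0.20^0·0.80^6 + C(6,1)·0.20^1·0.80^5.
= 0.262144 + 0.393216 = 0.6554.

P = 0.6554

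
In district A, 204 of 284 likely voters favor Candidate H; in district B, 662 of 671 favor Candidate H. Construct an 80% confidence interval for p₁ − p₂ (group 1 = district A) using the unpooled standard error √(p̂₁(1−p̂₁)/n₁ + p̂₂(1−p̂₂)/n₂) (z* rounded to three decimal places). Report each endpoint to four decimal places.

p̂₁ = 204/284 = 0.71831, p̂₂ = 662/671 = 0.98659; p̂₁ − p̂₂ = -0.26828.
SE = √(0.000712468 + 0.000019721) = √0.000732189 = 0.027059.
z* = 1.282 at the 80% level. Margin of error = 0.03469.
So the interval runs from -0.3030 to -0.2336.

(-0.3030, -0.2336)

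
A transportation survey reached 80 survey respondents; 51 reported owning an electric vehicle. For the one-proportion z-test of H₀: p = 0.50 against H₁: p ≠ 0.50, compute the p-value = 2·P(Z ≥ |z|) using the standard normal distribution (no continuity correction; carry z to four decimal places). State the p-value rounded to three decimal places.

p̂ = 51/80 = 0.63750.
Under H₀, SE = √(p₀(1−p₀)/n) = √(0.50·0.50/80) = √0.003125000 = 0.055902.
Test statistic (full precision, shown to 4 dp): z = (51/80 − 0.50)/SE₀ ≈ 2.4597.
From the standard normal, 2·P(Z ≥ |z|) = 0.014.

p-value = 0.014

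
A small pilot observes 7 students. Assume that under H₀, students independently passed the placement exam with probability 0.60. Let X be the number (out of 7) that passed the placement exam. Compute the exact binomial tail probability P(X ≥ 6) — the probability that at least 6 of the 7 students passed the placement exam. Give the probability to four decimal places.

X is binomial with n = 7 and p = 0.60.
P(X ≥ 6) = C(7,6)·0.60^6·0.40^1 + C(7,7)·0.60^7·0.40^0.
= 0.130637 + 0.027994 = 0.1586.

P = 0.1586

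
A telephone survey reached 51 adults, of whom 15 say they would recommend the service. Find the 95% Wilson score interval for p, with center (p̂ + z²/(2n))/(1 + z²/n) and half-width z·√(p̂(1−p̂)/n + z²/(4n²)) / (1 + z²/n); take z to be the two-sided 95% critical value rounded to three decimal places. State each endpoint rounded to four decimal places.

p̂ = 15/51 = 0.29412; z = 1.960, so z² = 3.841600.
Denominator 1 + z²/n = 1 + 3.841600/51 = 1.075325.
Center = (0.29412 + 0.037663)/1.075325 = 0.30854.
Radicand: p̂(1−p̂)/n + z²/(4n²) = 0.004070832 + 0.000369243 = 0.004440075.
Half-width = 1.960·√0.004440075/1.075325 = 0.12145.
Interval: 0.30854 ± 0.12145 → (0.1871, 0.4300).

(0.1871, 0.4300)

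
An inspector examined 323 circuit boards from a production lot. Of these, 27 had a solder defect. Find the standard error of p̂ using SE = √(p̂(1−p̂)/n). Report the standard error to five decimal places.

p̂ = 27/323 = 0.08359.
p̂(1−p̂) = 0.08359·0.91641 = 0.076603.
Dividing by n and taking the root: √0.000237161 = 0.01540.

SE = 0.01540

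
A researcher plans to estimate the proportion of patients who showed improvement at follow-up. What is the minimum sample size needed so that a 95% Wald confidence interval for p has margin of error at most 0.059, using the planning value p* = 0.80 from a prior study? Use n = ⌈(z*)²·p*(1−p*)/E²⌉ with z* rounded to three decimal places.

n = 177

The 95% critical value is z* = 1.960.
p*(1−p*) = 0.80·0.20 = 0.1600.
Required n before rounding: 3.841600 × 0.1600 / 0.059² = 176.575.
Rounding up, n = 177.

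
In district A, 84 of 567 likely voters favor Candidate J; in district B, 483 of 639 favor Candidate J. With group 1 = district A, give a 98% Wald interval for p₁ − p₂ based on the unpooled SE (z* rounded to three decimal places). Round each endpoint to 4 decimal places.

(-0.6603, -0.5551)

p̂₁ = 0.14815, p̂₂ = 0.75587, so the observed difference is -0.60772.
Unpooled SE = √(p̂₁(1−p̂₁)/n₁ + p̂₂(1−p̂₂)/n₂) = √(0.000222575 + 0.000288781) = 0.022613.
For 98% confidence, z* = 2.326. Margin = 2.326·0.022613 = 0.05260.
CI: -0.60772 ± 0.05260 = (-0.6603, -0.5551).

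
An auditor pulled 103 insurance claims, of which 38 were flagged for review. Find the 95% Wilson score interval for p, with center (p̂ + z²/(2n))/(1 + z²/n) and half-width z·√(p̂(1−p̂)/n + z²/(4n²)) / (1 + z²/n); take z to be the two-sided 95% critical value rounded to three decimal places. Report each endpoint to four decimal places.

p̂ = 38/103 = 0.36893; z = 1.960, so z² = 3.841600.
1 + z²/n = 1.037297.
Center = (0.36893 + 0.018649)/1.037297 = 0.37364.
Radicand: p̂(1−p̂)/n + z²/(4n²) = 0.002260400 + 0.000090527 = 0.002350927.
Half-width = 1.960·√0.002350927/1.037297 = 0.09162.
Interval: 0.37364 ± 0.09162 → (0.2820, 0.4653).

(0.2820, 0.4653)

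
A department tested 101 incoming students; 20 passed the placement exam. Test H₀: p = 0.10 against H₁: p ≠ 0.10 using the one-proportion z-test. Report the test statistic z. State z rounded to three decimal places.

Sample proportion p̂ = 20/101 = 0.19802.
SE₀ = √(0.10·0.90/101) = 0.029851.
z = (0.19802 − 0.10)/0.029851 = 0.09802/0.029851 = 3.284.

z = 3.284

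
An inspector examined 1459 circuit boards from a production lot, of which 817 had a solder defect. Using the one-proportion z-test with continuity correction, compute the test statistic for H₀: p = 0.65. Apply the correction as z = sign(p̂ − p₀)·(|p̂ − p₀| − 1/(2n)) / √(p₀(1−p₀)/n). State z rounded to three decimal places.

z = -7.182

p̂ = 817/1459 = 0.55997. p̂ − p₀ = -0.090027.
Continuity correction 1/(2n) = 1/2918 = 0.000343.
Corrected numerator: |-0.090027| − 0.000343 = 0.089684.
Null standard error: √(0.65·0.35/1459) = √0.000155929 = 0.012487.
z = (−)0.089684/0.012487 = -7.182.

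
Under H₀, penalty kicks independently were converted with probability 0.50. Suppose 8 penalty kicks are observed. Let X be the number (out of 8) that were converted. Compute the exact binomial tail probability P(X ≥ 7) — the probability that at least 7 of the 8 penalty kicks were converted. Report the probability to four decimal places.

P = 0.0352

X ~ Binomial(n=8, p=0.50).
P(X ≥ 7) = C(8,7)·0.50^7·0.50^1 + C(8,8)·0.50^8·0.50^0.
= 0.031250 + 0.003906 = 0.0352.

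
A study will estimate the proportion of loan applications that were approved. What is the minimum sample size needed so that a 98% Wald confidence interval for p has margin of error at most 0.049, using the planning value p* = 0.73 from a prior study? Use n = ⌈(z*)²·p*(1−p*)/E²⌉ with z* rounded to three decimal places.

n = 445

For 98% confidence, z* = 2.326.
p*(1−p*) = 0.1971.
(z*)²·p*(1−p*)/E² = 5.410276·0.1971/0.002401 = 444.134.
⌈444.134⌉ = 445.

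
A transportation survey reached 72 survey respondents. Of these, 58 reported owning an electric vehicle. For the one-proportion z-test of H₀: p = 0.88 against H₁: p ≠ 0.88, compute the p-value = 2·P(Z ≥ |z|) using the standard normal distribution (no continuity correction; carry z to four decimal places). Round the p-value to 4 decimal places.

With x = 58 successes in n = 72, p̂ = 0.80556.
SE₀ = √(0.88·0.12/72) = 0.038297.
z = (p̂ − p₀)/SE = (58/72 − 0.88)/0.038297 ≈ -1.9439.
From the standard normal, 2·P(Z ≥ |z|) = 0.0519.

p-value = 0.0519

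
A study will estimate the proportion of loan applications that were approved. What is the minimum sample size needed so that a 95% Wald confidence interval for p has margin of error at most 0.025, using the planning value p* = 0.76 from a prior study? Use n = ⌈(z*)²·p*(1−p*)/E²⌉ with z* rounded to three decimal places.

n = 1122

For 95% confidence, z* = 1.960.
p*(1−p*) = 0.1824.
(z*)²·p*(1−p*)/E² = 3.841600·0.1824/0.000625 = 1121.133.
Rounding up, n = 1122.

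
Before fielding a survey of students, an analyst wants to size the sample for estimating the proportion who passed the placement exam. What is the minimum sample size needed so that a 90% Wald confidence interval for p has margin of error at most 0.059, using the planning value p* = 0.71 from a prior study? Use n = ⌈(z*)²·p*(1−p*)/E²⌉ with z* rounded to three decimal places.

n = 161

z* = 1.645 at the 90% level.
p*(1−p*) = 0.2059.
(z*)²·p*(1−p*)/E² = 2.706025·0.2059/0.003481 = 160.060.
Rounding up, n = 161.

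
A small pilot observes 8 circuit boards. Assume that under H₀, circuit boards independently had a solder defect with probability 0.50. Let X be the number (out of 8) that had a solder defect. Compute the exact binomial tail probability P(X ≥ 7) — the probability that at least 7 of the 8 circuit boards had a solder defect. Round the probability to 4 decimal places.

P = 0.0352

X ~ Binomial(n=8, p=0.50).
P(X ≥ 7) = C(8,7)·0.50^7·0.50^1 + C(8,8)·0.50^8·0.50^0.
= 0.031250 + 0.003906 = 0.0352.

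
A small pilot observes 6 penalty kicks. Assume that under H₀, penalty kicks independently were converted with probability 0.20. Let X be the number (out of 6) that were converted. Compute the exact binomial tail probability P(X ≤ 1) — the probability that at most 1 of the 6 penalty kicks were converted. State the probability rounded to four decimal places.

P = 0.6554

X ~ Binomial(n=6, p=0.20).
P(X ≤ 1) = C(6,0)·0.20^0·0.80^6 + C(6,1)·0.20^1·0.80^5.
= 0.262144 + 0.393216 = 0.6554.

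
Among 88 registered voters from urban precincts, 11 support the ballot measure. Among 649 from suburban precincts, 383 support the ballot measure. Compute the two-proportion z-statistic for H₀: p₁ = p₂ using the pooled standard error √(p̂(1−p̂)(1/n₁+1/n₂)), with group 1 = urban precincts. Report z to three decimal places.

z = -8.209

Sample proportions: p̂₁ = 11/88 = 0.12500 and p̂₂ = 383/649 = 0.59014.
Pooled p̂ = (11+383)/(88+649) = 394/737 = 0.53460.
Pooled SE = √[0.2488029·0.01290447] ≈ 0.056663.
z = -0.46514/0.056663 = -8.209.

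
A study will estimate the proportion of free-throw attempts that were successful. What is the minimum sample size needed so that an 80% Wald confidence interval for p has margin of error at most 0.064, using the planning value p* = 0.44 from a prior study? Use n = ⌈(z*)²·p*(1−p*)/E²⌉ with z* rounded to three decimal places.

For 80% confidence, z* = 1.282.
p*(1−p*) = 0.2464.
(z*)²·p*(1−p*)/E² = 1.643524·0.2464/0.004096 = 98.868.
⌈98.868⌉ = 99.

n = 99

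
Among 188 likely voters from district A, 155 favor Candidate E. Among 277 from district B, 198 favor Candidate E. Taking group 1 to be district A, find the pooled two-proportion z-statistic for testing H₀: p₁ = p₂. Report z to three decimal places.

p̂₁ = 155/188 = 0.82447, p̂₂ = 198/277 = 0.71480.
Pooling: p̂ = 353/465 = 0.75914.
Pooled SE = √[0.1828466·0.00892926] ≈ 0.040406.
z = 0.10967/0.040406 = 2.714.

z = 2.714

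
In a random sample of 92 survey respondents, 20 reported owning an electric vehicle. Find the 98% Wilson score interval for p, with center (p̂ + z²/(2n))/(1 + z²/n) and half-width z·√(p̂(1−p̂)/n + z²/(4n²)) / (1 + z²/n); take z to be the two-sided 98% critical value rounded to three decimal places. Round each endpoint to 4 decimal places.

(0.1346, 0.3316)

Here p̂ = 20/92 = 0.21739 and z = 2.326 (z² = 5.410276).
Denominator 1 + z²/n = 1 + 5.410276/92 = 1.058807.
Adjusted center: (0.21739 + z²/(2n))/1.058807 = 0.23309.
Radicand: p̂(1−p̂)/n + z²/(4n²) = 0.001849264 + 0.000159803 = 0.002009067.
Half-width = z·√(radicand)/denom = 2.326·0.044823/1.058807 = 0.09847.
CI: 0.23309 ± 0.09847 = (0.1346, 0.3316).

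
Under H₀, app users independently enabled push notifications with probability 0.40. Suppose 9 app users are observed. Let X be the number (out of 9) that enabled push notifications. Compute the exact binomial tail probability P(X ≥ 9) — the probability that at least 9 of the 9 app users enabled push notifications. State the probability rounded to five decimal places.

P = 0.00026

X is binomial with n = 9 and p = 0.40.
P(X ≥ 9) = C(9,9)·0.40^9·0.60^0.
= 0.000262 = 0.00026.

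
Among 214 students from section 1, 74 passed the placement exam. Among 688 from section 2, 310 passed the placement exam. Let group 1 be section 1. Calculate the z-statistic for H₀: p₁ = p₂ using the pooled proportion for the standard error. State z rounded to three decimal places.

Sample proportions: p̂₁ = 74/214 = 0.34579 and p̂₂ = 310/688 = 0.45058.
Pooled p̂ = (74+310)/(214+688) = 384/902 = 0.42572.
Pooled SE = √[0.2444826·0.00612639] ≈ 0.038701.
z = (p̂₁ − p̂₂)/SE = (0.34579 − 0.45058)/0.038701 = -0.10479/0.038701 = -2.708.

z = -2.708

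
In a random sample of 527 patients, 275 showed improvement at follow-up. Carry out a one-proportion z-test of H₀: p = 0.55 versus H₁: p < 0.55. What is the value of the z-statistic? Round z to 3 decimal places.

Sample proportion p̂ = 275/527 = 0.52182.
SE₀ = √(0.55·0.45/527) = 0.021671.
Test statistic: z = -0.02818/0.021671 = -1.300.

z = -1.300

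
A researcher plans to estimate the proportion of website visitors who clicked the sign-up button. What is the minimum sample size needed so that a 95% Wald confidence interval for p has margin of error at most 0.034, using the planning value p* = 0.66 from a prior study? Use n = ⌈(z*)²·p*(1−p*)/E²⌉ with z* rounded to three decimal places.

n = 746

The 95% critical value is z* = 1.960.
p*(1−p*) = 0.2244.
(z*)²·p*(1−p*)/E² = 3.841600·0.2244/0.001156 = 745.722.
Rounding up, n = 746.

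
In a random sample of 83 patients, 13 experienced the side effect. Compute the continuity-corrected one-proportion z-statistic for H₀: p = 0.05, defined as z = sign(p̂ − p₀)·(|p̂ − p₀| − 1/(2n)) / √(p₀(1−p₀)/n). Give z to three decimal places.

The sample proportion is 13/83 = 0.15663. p̂ − p₀ = 0.106627.
Continuity correction 1/(2n) = 1/166 = 0.006024.
Corrected numerator: |0.106627| − 0.006024 = 0.100603.
SE₀ = √(0.05·0.95/83) = 0.023923.
z = +0.100603/0.023923 = 4.205.

z = 4.205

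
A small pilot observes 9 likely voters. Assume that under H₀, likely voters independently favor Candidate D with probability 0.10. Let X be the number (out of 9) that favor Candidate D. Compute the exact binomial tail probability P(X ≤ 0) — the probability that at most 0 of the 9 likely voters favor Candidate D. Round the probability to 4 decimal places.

X is binomial with n = 9 and p = 0.10.
P(X ≤ 0) = C(9,0)·0.10^0·0.90^9.
= 0.387420 = 0.3874.

P = 0.3874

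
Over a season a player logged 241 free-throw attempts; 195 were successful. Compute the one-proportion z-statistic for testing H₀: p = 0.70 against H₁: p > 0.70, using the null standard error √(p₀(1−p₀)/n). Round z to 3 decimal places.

With x = 195 successes in n = 241, p̂ = 0.80913.
Null standard error: √(0.70·0.30/241) = √0.000871369 = 0.029519.
Test statistic: z = 0.10913/0.029519 = 3.697.

z = 3.697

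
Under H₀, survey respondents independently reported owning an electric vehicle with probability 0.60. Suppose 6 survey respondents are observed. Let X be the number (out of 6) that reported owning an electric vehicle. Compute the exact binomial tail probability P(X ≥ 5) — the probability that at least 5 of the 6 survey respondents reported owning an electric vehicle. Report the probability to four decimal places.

P = 0.2333

X is binomial with n = 6 and p = 0.60.
P(X ≥ 5) = C(6,5)·0.60^5·0.40^1 + C(6,6)·0.60^6·0.40^0.
= 0.186624 + 0.046656 = 0.2333.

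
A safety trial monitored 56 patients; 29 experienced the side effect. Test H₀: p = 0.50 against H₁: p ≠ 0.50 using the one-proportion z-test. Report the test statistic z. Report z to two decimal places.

z = 0.27

The sample proportion is 29/56 = 0.51786.
SE₀ = √(0.50·0.50/56) = 0.066815.
Test statistic: z = 0.01786/0.066815 = 0.27.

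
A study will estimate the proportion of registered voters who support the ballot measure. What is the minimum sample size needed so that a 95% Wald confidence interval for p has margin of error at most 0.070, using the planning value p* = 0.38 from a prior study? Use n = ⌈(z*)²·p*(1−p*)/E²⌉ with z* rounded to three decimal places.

For 95% confidence, z* = 1.960.
p*(1−p*) = 0.2356.
(z*)²·p*(1−p*)/E² = 3.841600·0.2356/0.004900 = 184.710.
⌈184.710⌉ = 185.

n = 185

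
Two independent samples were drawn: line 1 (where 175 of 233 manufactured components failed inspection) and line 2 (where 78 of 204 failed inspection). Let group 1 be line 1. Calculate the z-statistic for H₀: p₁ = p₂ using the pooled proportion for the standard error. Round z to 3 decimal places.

z = 7.789

p̂₁ = 175/233 = 0.75107, p̂₂ = 78/204 = 0.38235.
Pooling: p̂ = 253/437 = 0.57895.
Pooled SE = √[0.2437673·0.00919381] ≈ 0.047341.
z = 0.36872/0.047341 = 7.789.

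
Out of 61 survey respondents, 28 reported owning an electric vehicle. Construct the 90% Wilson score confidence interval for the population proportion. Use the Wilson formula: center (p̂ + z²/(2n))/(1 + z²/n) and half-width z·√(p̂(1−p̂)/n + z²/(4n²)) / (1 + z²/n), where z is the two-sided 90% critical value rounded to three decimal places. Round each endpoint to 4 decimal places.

(0.3580, 0.5635)

Here p̂ = 28/61 = 0.45902 and z = 1.645 (z² = 2.706025).
Denominator 1 + z²/n = 1 + 2.706025/61 = 1.044361.
Center = (0.45902 + 0.022181)/1.044361 = 0.46076.
Radicand: p̂(1−p̂)/n + z²/(4n²) = 0.004070825 + 0.000181808 = 0.004252633.
Half-width = 1.645·√0.004252633/1.044361 = 0.10272.
So the interval runs from 0.3580 to 0.5635.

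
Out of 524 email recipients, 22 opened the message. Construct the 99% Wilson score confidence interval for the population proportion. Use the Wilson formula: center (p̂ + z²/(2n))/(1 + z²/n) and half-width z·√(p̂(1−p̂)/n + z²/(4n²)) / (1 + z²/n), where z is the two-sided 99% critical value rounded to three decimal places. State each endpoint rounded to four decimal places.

Here p̂ = 22/524 = 0.04198 and z = 2.576 (z² = 6.635776).
Denominator 1 + z²/n = 1 + 6.635776/524 = 1.012664.
Adjusted center: (0.04198 + z²/(2n))/1.012664 = 0.04771.
Radicand: p̂(1−p̂)/n + z²/(4n²) = 0.000076760 + 0.000006042 = 0.000082802.
Half-width = z·√(radicand)/denom = 2.576·0.009100/1.012664 = 0.02315.
CI: 0.04771 ± 0.02315 = (0.0246, 0.0709).

(0.0246, 0.0709)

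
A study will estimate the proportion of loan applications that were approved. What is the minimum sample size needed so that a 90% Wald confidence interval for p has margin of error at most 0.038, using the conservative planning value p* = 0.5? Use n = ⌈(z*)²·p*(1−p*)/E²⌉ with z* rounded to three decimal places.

n = 469

z* = 1.645 at the 90% level.
p*(1−p*) = 0.50·0.50 = 0.2500.
Required n before rounding: 2.706025 × 0.2500 / 0.038² = 468.495.
⌈468.495⌉ = 469.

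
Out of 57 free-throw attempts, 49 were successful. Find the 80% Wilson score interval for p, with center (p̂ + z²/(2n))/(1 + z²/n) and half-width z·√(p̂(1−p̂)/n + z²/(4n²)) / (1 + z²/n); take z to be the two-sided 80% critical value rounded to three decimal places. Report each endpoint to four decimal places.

Here p̂ = 49/57 = 0.85965 and z = 1.282 (z² = 1.643524).
Denominator 1 + z²/n = 1 + 1.643524/57 = 1.028834.
Center = (0.85965 + 0.014417)/1.028834 = 0.84957.
Radicand: p̂(1−p̂)/n + z²/(4n²) = 0.002116711 + 0.000126464 = 0.002243175.
Half-width = 1.282·√0.002243175/1.028834 = 0.05902.
CI: 0.84957 ± 0.05902 = (0.7906, 0.9086).

(0.7906, 0.9086)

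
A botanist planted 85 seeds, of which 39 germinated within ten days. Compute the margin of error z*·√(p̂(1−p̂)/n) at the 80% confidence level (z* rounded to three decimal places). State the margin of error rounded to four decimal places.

Sample proportion p̂ = 39/85 = 0.45882.
SE(p̂) = √(0.45882·0.54118/85) = 0.054048.
z* = 1.282 at the 80% level.
ME = 1.282·0.054048 = 0.0693.

ME = 0.0693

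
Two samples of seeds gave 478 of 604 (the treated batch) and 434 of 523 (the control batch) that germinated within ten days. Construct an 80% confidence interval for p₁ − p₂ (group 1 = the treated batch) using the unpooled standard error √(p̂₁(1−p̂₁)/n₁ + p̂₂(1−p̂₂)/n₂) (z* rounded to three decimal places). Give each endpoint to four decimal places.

p̂₁ = 478/604 = 0.79139, p̂₂ = 434/523 = 0.82983; p̂₁ − p̂₂ = -0.03844.
SE = √(0.000273330 + 0.000270007) = √0.000543337 = 0.023310.
The 80% critical value is z* = 1.282. Margin = 1.282·0.023310 = 0.02988.
CI: -0.03844 ± 0.02988 = (-0.0683, -0.0086).

(-0.0683, -0.0086)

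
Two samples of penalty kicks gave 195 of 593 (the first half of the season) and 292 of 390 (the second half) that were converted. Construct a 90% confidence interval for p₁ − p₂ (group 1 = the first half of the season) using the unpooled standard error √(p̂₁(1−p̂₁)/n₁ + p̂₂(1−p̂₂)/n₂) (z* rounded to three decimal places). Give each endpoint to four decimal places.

p̂₁ = 195/593 = 0.32884, p̂₂ = 292/390 = 0.74872; p̂₁ − p̂₂ = -0.41988.
SE = √(0.000372180 + 0.000482409) = √0.000854589 = 0.029233.
The 90% critical value is z* = 1.645. Margin of error = 0.04809.
Interval: -0.41988 ± 0.04809 → (-0.4680, -0.3718).

(-0.4680, -0.3718)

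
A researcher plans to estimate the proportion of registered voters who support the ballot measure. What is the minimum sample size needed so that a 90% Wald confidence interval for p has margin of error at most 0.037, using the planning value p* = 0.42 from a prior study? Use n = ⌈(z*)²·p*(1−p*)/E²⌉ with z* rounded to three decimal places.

n = 482

z* = 1.645 at the 90% level.
p*(1−p*) = 0.42·0.58 = 0.2436.
Required n before rounding: 2.706025 × 0.2436 / 0.037² = 481.510.
⌈481.510⌉ = 482.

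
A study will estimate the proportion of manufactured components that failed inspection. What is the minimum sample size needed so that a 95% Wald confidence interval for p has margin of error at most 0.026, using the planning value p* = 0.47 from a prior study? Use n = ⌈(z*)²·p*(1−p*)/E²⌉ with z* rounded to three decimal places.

For 95% confidence, z* = 1.960.
p*(1−p*) = 0.2491.
(z*)²·p*(1−p*)/E² = 3.841600·0.2491/0.000676 = 1415.596.
Rounding up, n = 1416.

n = 1416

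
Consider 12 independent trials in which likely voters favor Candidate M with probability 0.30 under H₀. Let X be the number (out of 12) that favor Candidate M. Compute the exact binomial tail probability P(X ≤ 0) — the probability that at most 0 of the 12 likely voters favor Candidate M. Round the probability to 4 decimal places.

P = 0.0138

X ~ Binomial(n=12, p=0.30).
P(X ≤ 0) = C(12,0)·0.30^0·0.70^12.
= 0.013841 = 0.0138.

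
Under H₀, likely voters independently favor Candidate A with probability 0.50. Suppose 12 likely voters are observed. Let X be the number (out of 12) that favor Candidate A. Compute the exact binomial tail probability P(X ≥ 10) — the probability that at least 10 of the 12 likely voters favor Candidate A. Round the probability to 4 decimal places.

P = 0.0193

X ~ Binomial(n=12, p=0.50).
P(X ≥ 10) = C(12,10)·0.50^10·0.50^2 + C(12,11)·0.50^11·0.50^1 + C(12,12)·0.50^12·0.50^0.
= 0.016113 + 0.002930 + 0.000244 = 0.0193.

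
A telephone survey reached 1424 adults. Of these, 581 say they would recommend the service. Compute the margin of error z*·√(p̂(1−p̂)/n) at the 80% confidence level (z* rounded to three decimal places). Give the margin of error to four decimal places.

ME = 0.0167

Sample proportion p̂ = 581/1424 = 0.40801.
Standard error of p̂: √(0.241537/1424) = √0.000169619 = 0.013024.
For 80% confidence, z* = 1.282.
So ME = 0.0167.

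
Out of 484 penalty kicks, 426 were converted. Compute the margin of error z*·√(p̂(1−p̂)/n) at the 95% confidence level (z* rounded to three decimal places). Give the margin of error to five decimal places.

ME = 0.02893

p̂ = 426/484 = 0.88017.
SE(p̂) = √(0.88017·0.11983/484) = 0.014762.
z* = 1.960 at the 95% level.
ME = 1.960·0.014762 = 0.02893.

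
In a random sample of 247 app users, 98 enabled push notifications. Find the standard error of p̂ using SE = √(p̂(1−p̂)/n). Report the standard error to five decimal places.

SE = 0.03113

The sample proportion is 98/247 = 0.39676.
p̂(1−p̂) = 0.239342.
SE = √(0.239342/247) = √0.000968996 = 0.03113.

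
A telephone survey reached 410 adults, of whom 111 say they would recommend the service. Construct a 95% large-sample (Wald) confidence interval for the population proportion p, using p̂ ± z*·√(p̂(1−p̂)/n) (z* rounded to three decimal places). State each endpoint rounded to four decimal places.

The sample proportion is 111/410 = 0.27073.
Standard error of p̂: √(0.197436/410) = √0.000481551 = 0.021944.
The 95% critical value is z* = 1.960.
Margin of error: 1.960 × 0.021944 = 0.04301.
CI: 0.27073 ± 0.04301 = (0.2277, 0.3137).

(0.2277, 0.3137)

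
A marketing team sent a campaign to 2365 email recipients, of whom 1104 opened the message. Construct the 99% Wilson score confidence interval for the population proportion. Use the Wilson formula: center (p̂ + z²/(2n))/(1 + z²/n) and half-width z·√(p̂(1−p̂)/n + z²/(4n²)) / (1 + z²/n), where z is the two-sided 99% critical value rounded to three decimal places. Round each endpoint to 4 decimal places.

(0.4405, 0.4933)

Here p̂ = 1104/2365 = 0.46681 and z = 2.576 (z² = 6.635776).
Denominator 1 + z²/n = 1 + 6.635776/2365 = 1.002806.
Center = (0.46681 + 0.001403)/1.002806 = 0.46690.
Radicand: p̂(1−p̂)/n + z²/(4n²) = 0.000105242 + 0.000000297 = 0.000105539.
Half-width = z·√(radicand)/denom = 2.576·0.010273/1.002806 = 0.02639.
CI: 0.46690 ± 0.02639 = (0.4405, 0.4933).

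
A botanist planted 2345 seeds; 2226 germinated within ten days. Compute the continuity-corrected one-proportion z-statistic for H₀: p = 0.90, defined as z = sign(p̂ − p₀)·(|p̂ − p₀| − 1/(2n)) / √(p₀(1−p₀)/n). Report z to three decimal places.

The sample proportion is 2226/2345 = 0.94925. p̂ − p₀ = 0.049254.
Continuity correction 1/(2n) = 1/4690 = 0.000213.
Corrected numerator: |0.049254| − 0.000213 = 0.049041.
Null standard error: √(0.90·0.10/2345) = √0.000038380 = 0.006195.
z = (+)0.049041/0.006195 = 7.916.

z = 7.916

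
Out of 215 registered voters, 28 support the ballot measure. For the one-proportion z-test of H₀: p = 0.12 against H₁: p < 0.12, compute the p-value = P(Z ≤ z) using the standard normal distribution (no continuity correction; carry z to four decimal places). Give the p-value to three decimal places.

Sample proportion p̂ = 28/215 = 0.13023.
Under H₀, SE = √(p₀(1−p₀)/n) = √(0.12·0.88/215) = √0.000491163 = 0.022162.
z = (p̂ − p₀)/SE = (28/215 − 0.12)/0.022162 ≈ 0.4617.
p-value = P(Z ≤ z) with z = 0.4617 → 0.678.

p-value = 0.678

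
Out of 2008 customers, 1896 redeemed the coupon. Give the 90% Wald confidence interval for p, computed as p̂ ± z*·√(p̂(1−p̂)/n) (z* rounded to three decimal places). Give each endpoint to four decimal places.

(0.9358, 0.9526)

p̂ = 1896/2008 = 0.94422.
SE(p̂) = √(0.94422·0.05578/2008) = 0.005121.
For 90% confidence, z* = 1.645.
Margin of error: 1.645 × 0.005121 = 0.00842.
So the interval runs from 0.9358 to 0.9526.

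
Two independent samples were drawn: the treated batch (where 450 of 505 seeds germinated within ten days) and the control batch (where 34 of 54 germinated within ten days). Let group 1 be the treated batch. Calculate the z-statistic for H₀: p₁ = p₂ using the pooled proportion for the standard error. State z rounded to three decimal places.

z = 5.358

Sample proportions: p̂₁ = 450/505 = 0.89109 and p̂₂ = 34/54 = 0.62963.
Pooling: p̂ = 484/559 = 0.86583.
Pooled SE = √[0.1161671·0.02049872] ≈ 0.048798.
z = (p̂₁ − p̂₂)/SE = (0.89109 − 0.62963)/0.048798 = 0.26146/0.048798 = 5.358.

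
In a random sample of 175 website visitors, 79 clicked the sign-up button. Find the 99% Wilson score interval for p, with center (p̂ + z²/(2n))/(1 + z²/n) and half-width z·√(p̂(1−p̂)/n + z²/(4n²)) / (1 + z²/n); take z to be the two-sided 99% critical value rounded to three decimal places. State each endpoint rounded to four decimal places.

p̂ = 79/175 = 0.45143; z = 2.576, so z² = 6.635776.
Denominator 1 + z²/n = 1 + 6.635776/175 = 1.037919.
Adjusted center: (0.45143 + z²/(2n))/1.037919 = 0.45320.
Radicand: p̂(1−p̂)/n + z²/(4n²) = 0.001415090 + 0.000054170 = 0.001469260.
Half-width = 2.576·√0.001469260/1.037919 = 0.09513.
So the interval runs from 0.3581 to 0.5483.

(0.3581, 0.5483)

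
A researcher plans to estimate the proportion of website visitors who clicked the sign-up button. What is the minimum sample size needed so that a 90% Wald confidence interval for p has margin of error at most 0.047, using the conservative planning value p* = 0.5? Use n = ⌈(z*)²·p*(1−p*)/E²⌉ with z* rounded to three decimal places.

z* = 1.645 at the 90% level.
p*(1−p*) = 0.50·0.50 = 0.2500.
Required n before rounding: 2.706025 × 0.2500 / 0.047² = 306.250.
⌈306.250⌉ = 307.

n = 307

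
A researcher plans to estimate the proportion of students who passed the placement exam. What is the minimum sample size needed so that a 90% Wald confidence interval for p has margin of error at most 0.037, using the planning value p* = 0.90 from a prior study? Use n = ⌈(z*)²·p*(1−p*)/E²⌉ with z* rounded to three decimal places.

n = 178

z* = 1.645 at the 90% level.
p*(1−p*) = 0.90·0.10 = 0.0900.
Required n before rounding: 2.706025 × 0.0900 / 0.037² = 177.898.
Rounding up, n = 178.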